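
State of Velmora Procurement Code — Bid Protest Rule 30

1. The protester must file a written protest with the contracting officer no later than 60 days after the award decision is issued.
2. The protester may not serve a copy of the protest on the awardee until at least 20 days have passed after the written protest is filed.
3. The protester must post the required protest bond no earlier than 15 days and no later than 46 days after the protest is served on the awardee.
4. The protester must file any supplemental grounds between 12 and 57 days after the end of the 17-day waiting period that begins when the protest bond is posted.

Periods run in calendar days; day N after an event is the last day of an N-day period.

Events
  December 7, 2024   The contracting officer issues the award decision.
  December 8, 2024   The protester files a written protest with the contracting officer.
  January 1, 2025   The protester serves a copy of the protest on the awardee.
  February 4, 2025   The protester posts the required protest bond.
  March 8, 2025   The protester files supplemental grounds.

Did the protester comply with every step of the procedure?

Yes

Step 1 — counting 60 days from December 7, 2024 (when the award decision is issued) gives a deadline of February 5, 2025; December 8, 2024 is within that limit.
Step 2 — must wait 20 days from December 8, 2024 (when the written protest is filed), so not before December 28, 2024; done January 1, 2025, after the minimum wait.
Step 3 — 15 and 46 days from January 1, 2025 (when the protest is served on the awardee) are January 16, 2025 and February 16, 2025 respectively; done February 4, 2025, which is between those dates.
Step 4 — 12 and 57 days from February 21, 2025 (end of the 17-day waiting period, which began when the protest bond is posted on February 4, 2025) are March 5, 2025 and April 19, 2025 respectively; March 8, 2025 falls inside that range.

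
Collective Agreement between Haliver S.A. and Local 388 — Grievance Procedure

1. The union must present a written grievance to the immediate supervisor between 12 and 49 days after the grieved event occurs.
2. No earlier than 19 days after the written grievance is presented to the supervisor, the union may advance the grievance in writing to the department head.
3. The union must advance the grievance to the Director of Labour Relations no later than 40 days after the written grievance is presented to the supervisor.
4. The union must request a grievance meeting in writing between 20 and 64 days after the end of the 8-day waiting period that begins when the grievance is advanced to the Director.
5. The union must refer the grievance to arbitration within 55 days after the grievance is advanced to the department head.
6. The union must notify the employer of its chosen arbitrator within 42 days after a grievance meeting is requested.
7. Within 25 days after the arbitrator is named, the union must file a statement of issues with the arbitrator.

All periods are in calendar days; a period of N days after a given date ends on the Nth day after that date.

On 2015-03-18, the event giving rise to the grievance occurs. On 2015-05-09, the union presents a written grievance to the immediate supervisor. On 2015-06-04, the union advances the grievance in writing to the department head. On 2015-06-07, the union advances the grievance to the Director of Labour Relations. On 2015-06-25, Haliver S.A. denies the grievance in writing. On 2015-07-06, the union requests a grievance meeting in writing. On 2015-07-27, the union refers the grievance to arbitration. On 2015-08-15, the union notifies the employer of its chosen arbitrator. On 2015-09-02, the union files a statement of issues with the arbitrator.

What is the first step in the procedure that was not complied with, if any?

Step 1

Step 1 — 12 and 49 days from 2015-03-18 (when the grieved event occurs) are 2015-03-30 and 2015-05-06 respectively; done 2015-05-09 — 3 days after the window closed.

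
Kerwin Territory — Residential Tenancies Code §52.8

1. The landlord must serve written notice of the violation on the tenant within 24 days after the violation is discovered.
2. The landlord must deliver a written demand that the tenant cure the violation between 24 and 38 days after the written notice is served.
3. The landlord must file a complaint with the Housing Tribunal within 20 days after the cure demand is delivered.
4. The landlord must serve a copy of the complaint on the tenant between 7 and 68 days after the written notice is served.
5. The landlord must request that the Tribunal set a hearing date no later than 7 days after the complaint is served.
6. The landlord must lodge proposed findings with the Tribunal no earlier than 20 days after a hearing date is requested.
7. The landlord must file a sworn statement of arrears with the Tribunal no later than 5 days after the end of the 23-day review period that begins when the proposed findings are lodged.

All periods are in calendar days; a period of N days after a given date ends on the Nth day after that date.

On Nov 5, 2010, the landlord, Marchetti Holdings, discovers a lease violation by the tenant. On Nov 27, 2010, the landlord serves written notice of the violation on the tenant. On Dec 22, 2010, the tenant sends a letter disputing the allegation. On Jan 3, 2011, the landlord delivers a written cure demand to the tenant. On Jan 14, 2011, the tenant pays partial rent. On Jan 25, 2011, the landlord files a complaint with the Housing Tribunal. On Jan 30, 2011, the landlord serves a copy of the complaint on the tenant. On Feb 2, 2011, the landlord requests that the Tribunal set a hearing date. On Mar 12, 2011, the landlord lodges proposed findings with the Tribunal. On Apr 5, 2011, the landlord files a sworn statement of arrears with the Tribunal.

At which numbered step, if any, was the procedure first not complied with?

Step 1 — counting 24 days from Nov 5, 2010 (when the violation is discovered) gives a deadline of Nov 29, 2010; Nov 27, 2010 is within that limit.
Step 2 — 24 and 38 days from Nov 27, 2010 (when the written notice is served) are Dec 21, 2010 and Jan 4, 2011 respectively; done Jan 3, 2011 — within the window.
Step 3 — counting 20 days from Jan 3, 2011 (when the cure demand is delivered) gives a deadline of Jan 23, 2011; done Jan 25, 2011 — 2 days late.

Step 3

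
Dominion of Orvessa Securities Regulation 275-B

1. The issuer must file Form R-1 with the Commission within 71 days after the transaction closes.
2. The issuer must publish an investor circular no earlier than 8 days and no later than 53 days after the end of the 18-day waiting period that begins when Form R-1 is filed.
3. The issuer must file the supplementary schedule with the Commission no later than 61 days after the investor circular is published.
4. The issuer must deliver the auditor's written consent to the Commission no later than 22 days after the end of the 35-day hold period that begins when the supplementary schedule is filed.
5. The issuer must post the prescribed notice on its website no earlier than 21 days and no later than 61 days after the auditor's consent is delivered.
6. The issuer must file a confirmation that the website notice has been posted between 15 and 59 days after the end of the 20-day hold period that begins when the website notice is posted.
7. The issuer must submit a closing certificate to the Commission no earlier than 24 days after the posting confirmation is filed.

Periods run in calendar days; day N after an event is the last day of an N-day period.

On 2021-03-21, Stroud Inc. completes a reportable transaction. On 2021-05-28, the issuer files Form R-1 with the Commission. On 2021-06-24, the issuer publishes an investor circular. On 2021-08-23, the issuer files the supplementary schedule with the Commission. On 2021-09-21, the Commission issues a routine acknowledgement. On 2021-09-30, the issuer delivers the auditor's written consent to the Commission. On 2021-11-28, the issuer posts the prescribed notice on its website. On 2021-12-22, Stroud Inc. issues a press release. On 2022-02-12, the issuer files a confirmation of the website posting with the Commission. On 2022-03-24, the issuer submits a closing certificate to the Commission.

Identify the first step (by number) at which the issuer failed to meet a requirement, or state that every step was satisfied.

(1) due by 2021-03-21 + 71 days = 2021-05-31; completed 2021-05-28, before the deadline.
(2) the permitted window runs from 2021-06-15 + 8 = 2021-06-23 to 2021-06-15 + 53 = 2021-08-07; 2021-06-24 falls inside that range.
(3) due by 2021-06-24 + 61 days = 2021-08-24; done 2021-08-23 — timely.
(4) due by 2021-09-27 + 22 days = 2021-10-19; 2021-09-30 is within that limit.
(5) the permitted window runs from 2021-09-30 + 21 = 2021-10-21 to 2021-09-30 + 61 = 2021-11-30; done 2021-11-28, which is between those dates.
(6) the permitted window runs from 2021-12-18 + 15 = 2022-01-02 to 2021-12-18 + 59 = 2022-02-15; 2022-02-12 falls inside that range.
(7) permitted from 2022-02-12 + 24 days = 2022-03-08 onward; 2022-03-24 is on or after that date.

None — every step was satisfied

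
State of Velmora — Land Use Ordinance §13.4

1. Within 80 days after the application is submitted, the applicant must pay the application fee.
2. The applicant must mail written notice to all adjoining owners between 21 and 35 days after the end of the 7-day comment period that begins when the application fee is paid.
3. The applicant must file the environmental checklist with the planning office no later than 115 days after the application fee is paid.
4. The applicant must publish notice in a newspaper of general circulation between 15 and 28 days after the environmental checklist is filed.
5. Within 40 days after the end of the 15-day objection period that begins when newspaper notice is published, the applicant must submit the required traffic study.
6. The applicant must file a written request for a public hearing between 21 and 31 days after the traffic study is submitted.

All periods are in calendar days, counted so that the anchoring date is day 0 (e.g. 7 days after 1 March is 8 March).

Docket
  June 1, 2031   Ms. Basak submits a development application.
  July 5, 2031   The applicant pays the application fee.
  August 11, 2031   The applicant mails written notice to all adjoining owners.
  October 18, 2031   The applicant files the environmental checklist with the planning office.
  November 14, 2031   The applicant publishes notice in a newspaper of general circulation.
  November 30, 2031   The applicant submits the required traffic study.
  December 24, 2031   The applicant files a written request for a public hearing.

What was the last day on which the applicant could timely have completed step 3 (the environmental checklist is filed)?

October 28, 2031

Step 3 runs from July 5, 2031, when the application fee is paid. 115 days after July 5, 2031 is October 28, 2031.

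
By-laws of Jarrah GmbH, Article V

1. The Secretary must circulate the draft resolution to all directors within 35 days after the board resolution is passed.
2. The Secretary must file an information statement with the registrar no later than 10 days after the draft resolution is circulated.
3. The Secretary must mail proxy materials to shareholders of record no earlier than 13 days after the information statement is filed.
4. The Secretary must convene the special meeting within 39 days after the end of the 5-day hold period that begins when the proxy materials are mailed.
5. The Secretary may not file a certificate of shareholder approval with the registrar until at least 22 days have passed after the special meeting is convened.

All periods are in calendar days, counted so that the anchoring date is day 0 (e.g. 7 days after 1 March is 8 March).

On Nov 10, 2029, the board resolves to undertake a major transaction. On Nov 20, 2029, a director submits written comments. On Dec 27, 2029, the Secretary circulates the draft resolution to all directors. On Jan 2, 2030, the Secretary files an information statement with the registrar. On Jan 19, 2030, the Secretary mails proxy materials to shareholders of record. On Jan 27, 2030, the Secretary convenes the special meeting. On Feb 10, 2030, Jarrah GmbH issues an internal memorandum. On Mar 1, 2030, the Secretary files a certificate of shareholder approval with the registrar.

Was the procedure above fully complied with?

Step 1: 35 days after Nov 10, 2029 (when the board resolution is passed) is Dec 15, 2029; not done until Dec 27, 2029, 12 days after the deadline.
That is the first point of non-compliance.

No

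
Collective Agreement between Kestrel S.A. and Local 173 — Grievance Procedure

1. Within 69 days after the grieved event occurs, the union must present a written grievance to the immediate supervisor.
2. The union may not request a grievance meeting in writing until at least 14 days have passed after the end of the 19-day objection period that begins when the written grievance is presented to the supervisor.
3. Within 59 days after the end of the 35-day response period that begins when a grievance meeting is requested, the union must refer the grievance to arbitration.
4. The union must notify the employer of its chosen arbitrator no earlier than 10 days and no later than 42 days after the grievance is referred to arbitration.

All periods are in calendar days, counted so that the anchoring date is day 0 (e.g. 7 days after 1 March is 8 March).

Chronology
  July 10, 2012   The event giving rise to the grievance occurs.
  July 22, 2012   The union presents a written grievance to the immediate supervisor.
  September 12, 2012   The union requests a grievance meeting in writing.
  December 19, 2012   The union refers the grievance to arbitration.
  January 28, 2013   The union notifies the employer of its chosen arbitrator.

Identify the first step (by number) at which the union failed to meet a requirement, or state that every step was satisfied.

(1) due by July 10, 2012 + 69 days = September 17, 2012; July 22, 2012 is within that limit.
(2) permitted from August 10, 2012 + 14 days = August 24, 2012 onward; done September 12, 2012, after the minimum wait.
(3) due by October 17, 2012 + 59 days = December 15, 2012; done December 19, 2012 — 4 days late.
The analysis stops there.

Step 3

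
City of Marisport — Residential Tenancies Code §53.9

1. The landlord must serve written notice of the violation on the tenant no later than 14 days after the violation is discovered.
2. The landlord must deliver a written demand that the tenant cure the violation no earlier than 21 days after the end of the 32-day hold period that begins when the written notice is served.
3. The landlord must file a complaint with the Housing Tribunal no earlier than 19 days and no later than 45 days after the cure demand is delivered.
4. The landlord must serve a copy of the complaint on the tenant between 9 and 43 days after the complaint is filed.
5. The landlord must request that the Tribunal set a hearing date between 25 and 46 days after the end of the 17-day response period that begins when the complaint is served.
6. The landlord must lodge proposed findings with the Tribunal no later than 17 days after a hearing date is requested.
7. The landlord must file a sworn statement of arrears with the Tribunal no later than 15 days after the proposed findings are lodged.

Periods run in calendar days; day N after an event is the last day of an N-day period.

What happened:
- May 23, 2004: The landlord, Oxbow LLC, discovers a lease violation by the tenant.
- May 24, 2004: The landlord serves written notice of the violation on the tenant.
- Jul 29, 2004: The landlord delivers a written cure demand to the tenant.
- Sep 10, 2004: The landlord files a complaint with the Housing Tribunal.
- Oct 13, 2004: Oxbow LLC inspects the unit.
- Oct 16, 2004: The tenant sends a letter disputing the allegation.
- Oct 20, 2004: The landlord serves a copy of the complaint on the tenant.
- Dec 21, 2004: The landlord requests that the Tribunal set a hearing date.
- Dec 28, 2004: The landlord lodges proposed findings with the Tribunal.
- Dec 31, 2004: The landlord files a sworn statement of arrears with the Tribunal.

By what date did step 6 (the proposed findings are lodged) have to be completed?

Jan 7, 2005

Step 6 runs from Dec 21, 2004, when a hearing date is requested. 17 days after Dec 21, 2004 is Jan 7, 2005.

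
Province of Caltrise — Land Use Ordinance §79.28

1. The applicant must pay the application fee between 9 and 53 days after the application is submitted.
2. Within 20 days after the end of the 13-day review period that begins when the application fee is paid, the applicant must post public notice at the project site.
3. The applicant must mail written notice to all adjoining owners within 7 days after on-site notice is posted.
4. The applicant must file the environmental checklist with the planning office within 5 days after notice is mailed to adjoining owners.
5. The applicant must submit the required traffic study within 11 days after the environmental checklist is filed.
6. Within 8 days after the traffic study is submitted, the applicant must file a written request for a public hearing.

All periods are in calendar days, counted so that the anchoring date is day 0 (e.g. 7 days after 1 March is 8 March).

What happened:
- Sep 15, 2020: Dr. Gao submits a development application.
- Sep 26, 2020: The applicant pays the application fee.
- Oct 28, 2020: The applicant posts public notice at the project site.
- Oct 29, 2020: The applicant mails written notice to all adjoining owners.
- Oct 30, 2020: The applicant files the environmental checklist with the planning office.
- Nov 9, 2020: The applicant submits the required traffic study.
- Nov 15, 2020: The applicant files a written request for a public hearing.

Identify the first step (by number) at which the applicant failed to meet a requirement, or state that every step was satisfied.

None — every step was satisfied

Step 1: the window is 9–53 days after Sep 15, 2020 (when the application is submitted), so Sep 24, 2020 through Nov 7, 2020; done Sep 26, 2020, which is between those dates.
Step 2: 20 days after Oct 9, 2020 (end of the 13-day review period, which began when the application fee is paid on Sep 26, 2020) is Oct 29, 2020; completed Oct 28, 2020, before the deadline.
Step 3: 7 days after Oct 28, 2020 (when on-site notice is posted) is Nov 4, 2020; completed Oct 29, 2020, before the deadline.
Step 4: 5 days after Oct 29, 2020 (when notice is mailed to adjoining owners) is Nov 3, 2020; completed Oct 30, 2020, before the deadline.
Step 5: 11 days after Oct 30, 2020 (when the environmental checklist is filed) is Nov 10, 2020; completed Nov 9, 2020, before the deadline.
Step 6: 8 days after Nov 9, 2020 (when the traffic study is submitted) is Nov 17, 2020; done Nov 15, 2020 — timely.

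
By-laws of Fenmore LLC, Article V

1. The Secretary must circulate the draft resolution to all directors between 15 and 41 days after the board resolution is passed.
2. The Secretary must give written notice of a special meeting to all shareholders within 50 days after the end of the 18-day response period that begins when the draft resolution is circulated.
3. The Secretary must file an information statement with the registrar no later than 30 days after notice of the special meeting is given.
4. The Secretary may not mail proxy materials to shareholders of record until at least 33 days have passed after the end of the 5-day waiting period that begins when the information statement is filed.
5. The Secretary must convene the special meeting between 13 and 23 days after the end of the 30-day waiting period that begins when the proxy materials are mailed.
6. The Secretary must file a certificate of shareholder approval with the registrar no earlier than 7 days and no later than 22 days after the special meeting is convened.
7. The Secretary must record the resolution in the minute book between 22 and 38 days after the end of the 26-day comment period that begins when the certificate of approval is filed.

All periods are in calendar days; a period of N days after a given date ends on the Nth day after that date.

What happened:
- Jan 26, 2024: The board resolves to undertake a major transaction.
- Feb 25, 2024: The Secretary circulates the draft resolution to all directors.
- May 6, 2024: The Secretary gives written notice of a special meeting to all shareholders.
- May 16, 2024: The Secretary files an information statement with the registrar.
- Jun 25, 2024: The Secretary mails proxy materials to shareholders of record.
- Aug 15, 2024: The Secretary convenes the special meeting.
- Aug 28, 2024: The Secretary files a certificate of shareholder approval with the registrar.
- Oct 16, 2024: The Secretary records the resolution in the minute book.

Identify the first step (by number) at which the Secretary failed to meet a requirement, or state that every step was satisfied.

Step 2

Step 1: the window is 15–41 days after Jan 26, 2024 (when the board resolution is passed), so Feb 10, 2024 through Mar 7, 2024; Feb 25, 2024 falls inside that range.
Step 2: 50 days after Mar 14, 2024 (end of the 18-day response period, which began when the draft resolution is circulated on Feb 25, 2024) is May 3, 2024; not done until May 6, 2024, 3 days after the deadline.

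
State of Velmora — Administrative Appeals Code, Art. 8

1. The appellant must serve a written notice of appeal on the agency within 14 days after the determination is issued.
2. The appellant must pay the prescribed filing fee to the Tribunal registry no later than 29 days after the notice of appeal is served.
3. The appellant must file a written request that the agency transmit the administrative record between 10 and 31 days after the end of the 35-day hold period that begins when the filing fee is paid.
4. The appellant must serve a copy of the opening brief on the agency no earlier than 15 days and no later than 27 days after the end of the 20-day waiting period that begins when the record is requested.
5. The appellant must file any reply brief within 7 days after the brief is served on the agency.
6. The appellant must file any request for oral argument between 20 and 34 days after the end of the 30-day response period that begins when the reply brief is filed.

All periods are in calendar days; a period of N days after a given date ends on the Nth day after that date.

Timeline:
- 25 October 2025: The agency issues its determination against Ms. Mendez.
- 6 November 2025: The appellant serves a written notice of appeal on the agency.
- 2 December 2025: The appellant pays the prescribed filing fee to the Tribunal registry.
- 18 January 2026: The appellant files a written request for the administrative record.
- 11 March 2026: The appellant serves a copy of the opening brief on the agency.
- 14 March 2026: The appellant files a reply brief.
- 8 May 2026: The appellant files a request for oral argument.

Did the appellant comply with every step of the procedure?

No

(1) due by 25 October 2025 + 14 days = 8 November 2025; 6 November 2025 is within that limit.
(2) due by 6 November 2025 + 29 days = 5 December 2025; done 2 December 2025 — timely.
(3) the permitted window runs from 6 January 2026 + 10 = 16 January 2026 to 6 January 2026 + 31 = 6 February 2026; 18 January 2026 falls inside that range.
(4) the permitted window runs from 7 February 2026 + 15 = 22 February 2026 to 7 February 2026 + 27 = 6 March 2026; 11 March 2026 is 5 days past the end of the window.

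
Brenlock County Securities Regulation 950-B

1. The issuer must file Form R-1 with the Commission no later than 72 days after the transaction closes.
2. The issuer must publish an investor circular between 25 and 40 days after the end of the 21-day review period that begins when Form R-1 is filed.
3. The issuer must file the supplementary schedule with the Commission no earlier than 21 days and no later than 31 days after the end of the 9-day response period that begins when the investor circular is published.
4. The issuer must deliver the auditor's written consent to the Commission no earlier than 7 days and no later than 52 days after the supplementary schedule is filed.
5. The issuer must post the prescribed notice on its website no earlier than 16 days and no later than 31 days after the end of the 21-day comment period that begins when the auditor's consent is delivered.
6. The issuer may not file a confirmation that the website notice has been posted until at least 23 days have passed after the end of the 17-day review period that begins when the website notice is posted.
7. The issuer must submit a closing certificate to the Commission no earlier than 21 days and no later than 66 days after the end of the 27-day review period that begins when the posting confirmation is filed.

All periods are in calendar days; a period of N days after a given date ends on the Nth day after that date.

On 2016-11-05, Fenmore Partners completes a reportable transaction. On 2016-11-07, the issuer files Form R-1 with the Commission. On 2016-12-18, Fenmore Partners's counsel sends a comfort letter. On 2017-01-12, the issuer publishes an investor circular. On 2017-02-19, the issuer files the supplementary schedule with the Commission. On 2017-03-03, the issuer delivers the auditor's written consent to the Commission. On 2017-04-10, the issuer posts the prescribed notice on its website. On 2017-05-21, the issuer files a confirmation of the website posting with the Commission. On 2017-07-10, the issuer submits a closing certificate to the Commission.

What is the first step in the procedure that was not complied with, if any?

Step 1 — counting 72 days from 2016-11-05 (when the transaction closes) gives a deadline of 2017-01-16; completed 2016-11-07, before the deadline.
Step 2 — 25 and 40 days from 2016-11-28 (end of the 21-day review period, which began when Form R-1 is filed on 2016-11-07) are 2016-12-23 and 2017-01-07 respectively; 2017-01-12 is 5 days past the end of the window.

Step 2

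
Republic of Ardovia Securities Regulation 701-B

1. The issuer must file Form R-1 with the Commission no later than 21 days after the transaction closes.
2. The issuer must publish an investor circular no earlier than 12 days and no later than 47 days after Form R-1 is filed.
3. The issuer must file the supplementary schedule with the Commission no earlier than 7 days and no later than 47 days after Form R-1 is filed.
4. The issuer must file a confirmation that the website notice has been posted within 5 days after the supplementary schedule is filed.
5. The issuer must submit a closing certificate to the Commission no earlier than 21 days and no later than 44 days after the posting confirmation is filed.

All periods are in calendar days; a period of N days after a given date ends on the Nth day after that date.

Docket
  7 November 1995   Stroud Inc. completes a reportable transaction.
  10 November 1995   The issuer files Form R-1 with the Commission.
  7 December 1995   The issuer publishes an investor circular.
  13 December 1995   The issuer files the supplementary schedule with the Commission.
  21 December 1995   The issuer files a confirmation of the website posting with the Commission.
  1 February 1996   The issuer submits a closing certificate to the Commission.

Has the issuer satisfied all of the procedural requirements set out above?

Step 1: 21 days after 7 November 1995 (when the transaction closes) is 28 November 1995; done 10 November 1995 — timely.
Step 2: the window is 12–47 days after 10 November 1995 (when Form R-1 is filed), so 22 November 1995 through 27 December 1995; done 7 December 1995 — within the window.
Step 3: the window is 7–47 days after 10 November 1995 (when Form R-1 is filed), so 17 November 1995 through 27 December 1995; done 13 December 1995, which is between those dates.
Step 4: 5 days after 13 December 1995 (when the supplementary schedule is filed) is 18 December 1995; done 21 December 1995 — 3 days late.
Later steps need not be reached.

No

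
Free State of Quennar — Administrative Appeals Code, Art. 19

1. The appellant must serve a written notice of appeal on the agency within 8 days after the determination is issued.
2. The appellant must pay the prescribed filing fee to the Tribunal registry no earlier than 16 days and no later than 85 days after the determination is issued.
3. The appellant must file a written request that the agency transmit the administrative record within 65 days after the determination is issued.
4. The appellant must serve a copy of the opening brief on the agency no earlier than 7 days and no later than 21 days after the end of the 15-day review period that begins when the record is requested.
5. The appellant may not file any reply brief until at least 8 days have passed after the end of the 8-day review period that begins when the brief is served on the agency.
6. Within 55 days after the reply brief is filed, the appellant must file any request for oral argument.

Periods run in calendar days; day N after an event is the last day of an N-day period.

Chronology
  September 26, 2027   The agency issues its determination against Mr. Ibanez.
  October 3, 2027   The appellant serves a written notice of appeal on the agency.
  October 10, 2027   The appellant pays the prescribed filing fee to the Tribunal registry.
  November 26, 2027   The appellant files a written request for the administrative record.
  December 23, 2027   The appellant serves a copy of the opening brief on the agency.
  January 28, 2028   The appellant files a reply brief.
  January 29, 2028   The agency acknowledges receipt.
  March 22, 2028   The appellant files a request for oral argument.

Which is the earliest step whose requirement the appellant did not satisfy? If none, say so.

Step 1: 8 days after September 26, 2027 (when the determination is issued) is October 4, 2027; done October 3, 2027 — timely.
Step 2: the window is 16–85 days after September 26, 2027 (when the determination is issued), so October 12, 2027 through December 20, 2027; October 10, 2027 is 2 days too early.
That is the first point of non-compliance.

Step 2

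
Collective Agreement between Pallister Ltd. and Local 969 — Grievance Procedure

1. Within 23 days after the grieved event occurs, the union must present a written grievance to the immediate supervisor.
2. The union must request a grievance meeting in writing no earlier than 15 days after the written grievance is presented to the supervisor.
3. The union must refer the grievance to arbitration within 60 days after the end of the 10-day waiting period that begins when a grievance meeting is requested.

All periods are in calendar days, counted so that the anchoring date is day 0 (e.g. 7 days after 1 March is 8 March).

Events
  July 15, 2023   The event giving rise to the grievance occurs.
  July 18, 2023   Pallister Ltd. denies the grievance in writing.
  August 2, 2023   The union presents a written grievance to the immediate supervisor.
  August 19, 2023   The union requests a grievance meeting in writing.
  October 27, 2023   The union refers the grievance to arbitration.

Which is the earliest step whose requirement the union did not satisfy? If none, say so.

None — every step was satisfied

(1) due by July 15, 2023 + 23 days = August 7, 2023; done August 2, 2023 — timely.
(2) permitted from August 2, 2023 + 15 days = August 17, 2023 onward; done August 19, 2023 — permitted.
(3) due by August 29, 2023 + 60 days = October 28, 2023; completed October 27, 2023, before the deadline.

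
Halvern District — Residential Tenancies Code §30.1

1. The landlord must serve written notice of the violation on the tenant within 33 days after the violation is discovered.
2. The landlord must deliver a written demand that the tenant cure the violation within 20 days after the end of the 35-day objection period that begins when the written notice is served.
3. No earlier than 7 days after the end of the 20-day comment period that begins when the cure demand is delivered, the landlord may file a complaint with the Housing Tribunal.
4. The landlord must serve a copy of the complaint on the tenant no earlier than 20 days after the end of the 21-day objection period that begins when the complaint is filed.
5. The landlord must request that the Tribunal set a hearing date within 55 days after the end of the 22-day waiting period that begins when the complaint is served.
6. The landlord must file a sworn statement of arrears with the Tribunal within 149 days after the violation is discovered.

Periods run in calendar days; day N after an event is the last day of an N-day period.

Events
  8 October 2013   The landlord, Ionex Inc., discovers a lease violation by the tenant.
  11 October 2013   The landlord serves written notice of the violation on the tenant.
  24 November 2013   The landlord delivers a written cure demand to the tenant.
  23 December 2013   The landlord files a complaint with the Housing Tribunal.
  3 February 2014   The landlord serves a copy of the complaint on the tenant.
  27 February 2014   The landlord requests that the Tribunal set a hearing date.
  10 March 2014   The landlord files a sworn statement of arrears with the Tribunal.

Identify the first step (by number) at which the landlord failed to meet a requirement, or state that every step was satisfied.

Step 1 — counting 33 days from 8 October 2013 (when the violation is discovered) gives a deadline of 10 November 2013; done 11 October 2013 — timely.
Step 2 — counting 20 days from 15 November 2013 (end of the 35-day objection period, which began when the written notice is served on 11 October 2013) gives a deadline of 5 December 2013; done 24 November 2013 — timely.
Step 3 — must wait 7 days from 14 December 2013 (end of the 20-day comment period, which began when the cure demand is delivered on 24 November 2013), so not before 21 December 2013; done 23 December 2013 — permitted.
Step 4 — must wait 20 days from 13 January 2014 (end of the 21-day objection period, which began when the complaint is filed on 23 December 2013), so not before 2 February 2014; done 3 February 2014, after the minimum wait.
Step 5 — counting 55 days from 25 February 2014 (end of the 22-day waiting period, which began when the complaint is served on 3 February 2014) gives a deadline of 21 April 2014; done 27 February 2014 — timely.
Step 6 — counting 149 days from 8 October 2013 (when the violation is discovered) gives a deadline of 6 March 2014; 10 March 2014 misses that deadline by 4 days.

Step 6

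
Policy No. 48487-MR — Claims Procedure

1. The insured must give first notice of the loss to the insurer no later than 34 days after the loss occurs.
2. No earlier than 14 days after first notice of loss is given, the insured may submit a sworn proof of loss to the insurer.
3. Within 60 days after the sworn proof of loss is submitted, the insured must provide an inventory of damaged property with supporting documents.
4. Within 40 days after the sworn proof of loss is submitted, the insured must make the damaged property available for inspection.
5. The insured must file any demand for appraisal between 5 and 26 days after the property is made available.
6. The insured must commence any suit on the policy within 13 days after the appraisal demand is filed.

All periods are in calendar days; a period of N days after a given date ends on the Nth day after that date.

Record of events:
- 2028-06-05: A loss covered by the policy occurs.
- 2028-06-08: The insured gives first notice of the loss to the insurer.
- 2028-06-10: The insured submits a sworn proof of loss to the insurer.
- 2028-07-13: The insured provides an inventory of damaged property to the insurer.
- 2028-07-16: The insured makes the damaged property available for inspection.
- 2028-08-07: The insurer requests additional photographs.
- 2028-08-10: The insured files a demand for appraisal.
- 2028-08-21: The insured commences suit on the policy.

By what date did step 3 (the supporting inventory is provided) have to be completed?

Step 3 runs from 2028-06-10, when the sworn proof of loss is submitted. 60 days after 2028-06-10 is 2028-08-09.

2028-08-09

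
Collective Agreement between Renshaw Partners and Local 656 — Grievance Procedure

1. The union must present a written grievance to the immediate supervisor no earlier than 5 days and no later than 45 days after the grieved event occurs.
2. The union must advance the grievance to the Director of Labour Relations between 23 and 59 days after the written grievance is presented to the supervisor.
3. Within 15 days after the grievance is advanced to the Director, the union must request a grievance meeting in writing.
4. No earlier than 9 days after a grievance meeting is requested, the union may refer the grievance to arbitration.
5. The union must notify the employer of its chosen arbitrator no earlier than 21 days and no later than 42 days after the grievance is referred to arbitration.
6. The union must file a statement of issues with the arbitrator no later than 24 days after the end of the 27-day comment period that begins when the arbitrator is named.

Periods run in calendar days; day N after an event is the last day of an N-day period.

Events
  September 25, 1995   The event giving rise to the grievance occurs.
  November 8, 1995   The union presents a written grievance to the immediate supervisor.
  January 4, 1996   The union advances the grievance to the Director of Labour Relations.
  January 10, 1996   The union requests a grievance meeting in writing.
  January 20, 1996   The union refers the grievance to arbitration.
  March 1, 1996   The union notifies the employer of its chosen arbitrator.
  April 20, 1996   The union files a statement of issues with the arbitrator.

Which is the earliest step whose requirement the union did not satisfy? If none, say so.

(1) the permitted window runs from September 25, 1995 + 5 = September 30, 1995 to September 25, 1995 + 45 = November 9, 1995; done November 8, 1995, which is between those dates.
(2) the permitted window runs from November 8, 1995 + 23 = December 1, 1995 to November 8, 1995 + 59 = January 6, 1996; done January 4, 1996, which is between those dates.
(3) due by January 4, 1996 + 15 days = January 19, 1996; January 10, 1996 is within that limit.
(4) permitted from January 10, 1996 + 9 days = January 19, 1996 onward; January 20, 1996 is on or after that date.
(5) the permitted window runs from January 20, 1996 + 21 = February 10, 1996 to January 20, 1996 + 42 = March 2, 1996; done March 1, 1996, which is between those dates.
(6) due by March 28, 1996 + 24 days = April 21, 1996; done April 20, 1996 — timely.

None — every step was satisfied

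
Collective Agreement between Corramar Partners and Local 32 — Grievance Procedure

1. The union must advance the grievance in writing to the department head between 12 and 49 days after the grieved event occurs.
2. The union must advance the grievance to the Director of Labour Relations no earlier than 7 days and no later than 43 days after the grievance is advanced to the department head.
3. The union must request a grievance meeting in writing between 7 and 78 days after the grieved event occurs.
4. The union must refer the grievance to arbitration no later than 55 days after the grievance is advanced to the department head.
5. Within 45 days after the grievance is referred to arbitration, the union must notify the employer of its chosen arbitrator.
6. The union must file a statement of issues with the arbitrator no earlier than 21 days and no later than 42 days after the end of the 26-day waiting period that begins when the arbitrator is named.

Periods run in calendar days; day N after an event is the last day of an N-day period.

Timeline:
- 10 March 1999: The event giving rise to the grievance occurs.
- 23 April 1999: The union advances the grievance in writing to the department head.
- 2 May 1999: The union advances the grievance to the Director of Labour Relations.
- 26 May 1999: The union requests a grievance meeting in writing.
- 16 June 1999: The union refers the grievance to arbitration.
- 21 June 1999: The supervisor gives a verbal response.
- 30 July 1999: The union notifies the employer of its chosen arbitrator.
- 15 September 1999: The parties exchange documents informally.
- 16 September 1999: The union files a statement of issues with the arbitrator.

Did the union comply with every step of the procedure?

Yes

(1) the permitted window runs from 10 March 1999 + 12 = 22 March 1999 to 10 March 1999 + 49 = 28 April 1999; done 23 April 1999 — within the window.
(2) the permitted window runs from 23 April 1999 + 7 = 30 April 1999 to 23 April 1999 + 43 = 5 June 1999; done 2 May 1999 — within the window.
(3) the permitted window runs from 10 March 1999 + 7 = 17 March 1999 to 10 March 1999 + 78 = 27 May 1999; done 26 May 1999 — within the window.
(4) due by 23 April 1999 + 55 days = 17 June 1999; completed 16 June 1999, before the deadline.
(5) due by 16 June 1999 + 45 days = 31 July 1999; done 30 July 1999 — timely.
(6) the permitted window runs from 25 August 1999 + 21 = 15 September 1999 to 25 August 1999 + 42 = 6 October 1999; done 16 September 1999, which is between those dates.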